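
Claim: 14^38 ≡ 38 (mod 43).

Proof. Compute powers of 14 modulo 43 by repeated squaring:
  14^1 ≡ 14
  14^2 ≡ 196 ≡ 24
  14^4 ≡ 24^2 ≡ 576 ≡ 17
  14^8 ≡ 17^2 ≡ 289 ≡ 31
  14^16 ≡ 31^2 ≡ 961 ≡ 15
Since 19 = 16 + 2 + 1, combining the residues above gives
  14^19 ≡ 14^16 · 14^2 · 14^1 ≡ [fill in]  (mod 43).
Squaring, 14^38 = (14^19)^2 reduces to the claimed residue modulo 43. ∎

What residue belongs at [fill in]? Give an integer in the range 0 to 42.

9

Multiply the listed residues: 15 · 24 · 14 = 360 → 5040.
Reducing modulo 43: 5040 = 117·43 + 9, so 14^19 ≡ 9.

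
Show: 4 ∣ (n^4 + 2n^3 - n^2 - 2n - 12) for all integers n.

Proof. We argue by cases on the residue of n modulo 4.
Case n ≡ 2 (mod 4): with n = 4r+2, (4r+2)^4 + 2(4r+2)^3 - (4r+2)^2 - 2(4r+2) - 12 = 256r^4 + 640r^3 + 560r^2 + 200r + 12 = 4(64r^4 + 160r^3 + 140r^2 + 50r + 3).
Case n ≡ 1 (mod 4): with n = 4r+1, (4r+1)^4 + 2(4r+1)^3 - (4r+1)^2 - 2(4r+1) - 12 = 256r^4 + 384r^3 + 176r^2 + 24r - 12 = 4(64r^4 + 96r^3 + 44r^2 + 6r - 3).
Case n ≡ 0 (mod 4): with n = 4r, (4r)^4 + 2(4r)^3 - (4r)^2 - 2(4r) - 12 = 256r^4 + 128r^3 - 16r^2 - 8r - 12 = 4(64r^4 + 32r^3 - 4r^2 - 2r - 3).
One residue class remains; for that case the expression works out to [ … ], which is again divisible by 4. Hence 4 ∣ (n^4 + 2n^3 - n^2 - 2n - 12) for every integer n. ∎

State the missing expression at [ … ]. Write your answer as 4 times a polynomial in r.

Only n ≡ 3 (mod 4) is unaccounted for. Put n = 4r+3:
(4r+3)^4 + 2(4r+3)^3 - (4r+3)^2 - 2(4r+3) - 12 expands to 256r^4 + 896r^3 + 1136r^2 + 616r + 108,
and factoring out 4 leaves 4(64r^4 + 224r^3 + 284r^2 + 154r + 27).

4(64r^4 + 224r^3 + 284r^2 + 154r + 27)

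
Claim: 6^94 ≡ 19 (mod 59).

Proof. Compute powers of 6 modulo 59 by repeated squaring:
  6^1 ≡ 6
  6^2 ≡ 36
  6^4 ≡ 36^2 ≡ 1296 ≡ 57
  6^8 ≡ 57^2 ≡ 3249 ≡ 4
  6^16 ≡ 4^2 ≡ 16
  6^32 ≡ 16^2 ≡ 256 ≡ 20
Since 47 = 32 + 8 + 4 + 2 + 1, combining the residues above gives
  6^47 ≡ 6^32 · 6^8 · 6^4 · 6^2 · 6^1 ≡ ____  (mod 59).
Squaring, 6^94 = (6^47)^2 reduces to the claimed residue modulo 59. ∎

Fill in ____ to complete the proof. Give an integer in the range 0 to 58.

6^32 · 6^8 · 6^4 · 6^2 · 6^1 ≡ 20 · 4 · 57 · 36 · 6 = 984960.
984960 mod 59 = 14, so 6^47 ≡ 14 (mod 59).

14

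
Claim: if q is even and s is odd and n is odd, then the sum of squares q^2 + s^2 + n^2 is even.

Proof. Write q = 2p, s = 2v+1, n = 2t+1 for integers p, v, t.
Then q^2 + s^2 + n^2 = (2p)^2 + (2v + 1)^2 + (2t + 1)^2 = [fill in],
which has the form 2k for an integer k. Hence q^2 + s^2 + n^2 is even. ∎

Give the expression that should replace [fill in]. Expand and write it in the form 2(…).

2(2p^2 + 2t^2 + 2t + 2v^2 + 2v + 1)

Expanding: (2p)^2 + (2v + 1)^2 + (2t + 1)^2 = 4p^2 + 4t^2 + 4t + 4v^2 + 4v + 2.
Every term is even; pulling out the factor of 2 gives 2(2p^2 + 2t^2 + 2t + 2v^2 + 2v + 1).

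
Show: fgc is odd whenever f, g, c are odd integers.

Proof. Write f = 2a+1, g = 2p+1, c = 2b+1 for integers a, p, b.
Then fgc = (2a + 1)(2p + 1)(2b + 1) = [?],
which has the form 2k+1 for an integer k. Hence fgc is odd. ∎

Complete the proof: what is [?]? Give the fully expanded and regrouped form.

2(4abp + 2ab + 2ap + a + 2bp + b + p) + 1

Expanding: (2a + 1)(2p + 1)(2b + 1) = 8abp + 4ab + 4ap + 2a + 4bp + 2b + 2p + 1.
Every term except the constant is even, so this is 2(4abp + 2ab + 2ap + a + 2bp + b + p) + 1,
and 4abp + 2ab + 2ap + a + 2bp + b + p ∈ ℤ gives the required form.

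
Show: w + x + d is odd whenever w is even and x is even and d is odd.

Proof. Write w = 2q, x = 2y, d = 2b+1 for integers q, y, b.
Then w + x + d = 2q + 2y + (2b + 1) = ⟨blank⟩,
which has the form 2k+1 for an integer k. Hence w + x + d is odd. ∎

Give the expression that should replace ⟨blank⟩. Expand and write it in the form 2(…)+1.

2(b + q + y) + 1

Expanding: 2q + 2y + (2b + 1) = 2b + 2q + 2y + 1.
Every term except the constant is even, so this is 2(b + q + y) + 1,
and b + q + y ∈ ℤ gives the required form.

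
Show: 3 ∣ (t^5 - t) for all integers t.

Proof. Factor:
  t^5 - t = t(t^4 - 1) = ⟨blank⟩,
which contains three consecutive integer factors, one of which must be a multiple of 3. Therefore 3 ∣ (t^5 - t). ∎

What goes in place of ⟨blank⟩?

t^4 - 1 = (t^2 - 1)(t^2 + 1), and t^2 - 1 = (t-1)(t+1).
So t(t^4 - 1) = (t - 1)t(t + 1)(t^2 + 1).

(t - 1)t(t + 1)(t^2 + 1)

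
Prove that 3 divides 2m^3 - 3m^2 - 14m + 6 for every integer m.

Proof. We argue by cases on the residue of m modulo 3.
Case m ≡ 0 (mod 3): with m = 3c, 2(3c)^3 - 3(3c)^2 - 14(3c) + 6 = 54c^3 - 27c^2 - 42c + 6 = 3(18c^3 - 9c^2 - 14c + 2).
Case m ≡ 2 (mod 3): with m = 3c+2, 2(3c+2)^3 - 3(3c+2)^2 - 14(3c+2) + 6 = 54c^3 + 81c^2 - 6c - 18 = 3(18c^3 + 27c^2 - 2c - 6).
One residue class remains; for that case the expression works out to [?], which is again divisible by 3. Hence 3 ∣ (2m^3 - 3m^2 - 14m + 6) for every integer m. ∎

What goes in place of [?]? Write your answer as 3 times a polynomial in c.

3(18c^3 + 9c^2 - 14c - 3)

Only m ≡ 1 (mod 3) is unaccounted for. Put m = 3c+1:
2(3c+1)^3 - 3(3c+1)^2 - 14(3c+1) + 6 expands to 54c^3 + 27c^2 - 42c - 9,
and factoring out 3 leaves 3(18c^3 + 9c^2 - 14c - 3).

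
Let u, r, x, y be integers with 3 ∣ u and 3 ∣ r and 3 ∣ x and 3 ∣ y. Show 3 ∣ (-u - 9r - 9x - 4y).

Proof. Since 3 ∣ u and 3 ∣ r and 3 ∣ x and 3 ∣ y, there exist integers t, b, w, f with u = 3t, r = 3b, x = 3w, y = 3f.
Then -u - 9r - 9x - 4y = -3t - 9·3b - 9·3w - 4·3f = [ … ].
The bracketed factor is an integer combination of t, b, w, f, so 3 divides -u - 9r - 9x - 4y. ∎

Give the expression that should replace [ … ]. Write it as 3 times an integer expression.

Each term has a factor of 3: -3t - 9·3b - 9·3w - 4·3f = 3·(-9b - 4f - t - 9w).
Since -9b - 4f - t - 9w is an integer, 3 ∣ (-u - 9r - 9x - 4y).

3(-9b - 4f - t - 9w)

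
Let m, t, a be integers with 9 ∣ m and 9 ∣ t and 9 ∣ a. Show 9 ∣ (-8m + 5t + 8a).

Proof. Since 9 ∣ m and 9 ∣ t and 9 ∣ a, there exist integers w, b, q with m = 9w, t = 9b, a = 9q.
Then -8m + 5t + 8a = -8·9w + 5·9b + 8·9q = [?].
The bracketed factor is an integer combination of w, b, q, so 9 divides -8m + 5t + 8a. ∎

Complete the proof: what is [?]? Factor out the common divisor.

Pull the common 9 out of every term: -8·9w + 5·9b + 8·9q = 9(5b + 8q - 8w).
5b + 8q - 8w is an integer, which exhibits the divisibility.

9(5b + 8q - 8w)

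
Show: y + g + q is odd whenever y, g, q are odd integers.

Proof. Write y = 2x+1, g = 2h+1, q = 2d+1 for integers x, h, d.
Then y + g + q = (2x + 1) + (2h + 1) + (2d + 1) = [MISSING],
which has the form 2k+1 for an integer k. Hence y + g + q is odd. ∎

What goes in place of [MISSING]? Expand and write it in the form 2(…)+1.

(2x + 1) + (2h + 1) + (2d + 1) = 2d + 2h + 2x + 3
= 2(d + h + x + 1) + 1.
Since d + h + x + 1 is an integer, the sum is of the form 2k+1 for an integer k.

2(d + h + x + 1) + 1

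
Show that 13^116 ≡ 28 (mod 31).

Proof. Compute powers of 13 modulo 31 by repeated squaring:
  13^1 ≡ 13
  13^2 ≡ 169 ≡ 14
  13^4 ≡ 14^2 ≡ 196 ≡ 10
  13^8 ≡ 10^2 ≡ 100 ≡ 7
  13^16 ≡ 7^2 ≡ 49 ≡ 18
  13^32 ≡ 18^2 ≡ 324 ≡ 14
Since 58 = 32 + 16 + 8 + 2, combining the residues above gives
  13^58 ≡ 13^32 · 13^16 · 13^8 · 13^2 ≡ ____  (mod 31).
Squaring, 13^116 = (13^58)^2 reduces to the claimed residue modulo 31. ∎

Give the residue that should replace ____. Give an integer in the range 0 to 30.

Multiply the listed residues: 14 · 18 · 7 · 14 = 252 → 1764 → 24696.
Reducing modulo 31: 24696 = 796·31 + 20, so 13^58 ≡ 20.

20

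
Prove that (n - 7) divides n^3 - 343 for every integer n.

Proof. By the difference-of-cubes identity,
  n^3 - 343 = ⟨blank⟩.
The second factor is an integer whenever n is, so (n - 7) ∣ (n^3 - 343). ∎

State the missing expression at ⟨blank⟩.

a^3 - b^3 = (a - b)(a^2 + ab + b^2). With a = n, b = 7:
n^3 - 343 = (n - 7)(n^2 + 7n + 49).

(n - 7)(n^2 + 7n + 49)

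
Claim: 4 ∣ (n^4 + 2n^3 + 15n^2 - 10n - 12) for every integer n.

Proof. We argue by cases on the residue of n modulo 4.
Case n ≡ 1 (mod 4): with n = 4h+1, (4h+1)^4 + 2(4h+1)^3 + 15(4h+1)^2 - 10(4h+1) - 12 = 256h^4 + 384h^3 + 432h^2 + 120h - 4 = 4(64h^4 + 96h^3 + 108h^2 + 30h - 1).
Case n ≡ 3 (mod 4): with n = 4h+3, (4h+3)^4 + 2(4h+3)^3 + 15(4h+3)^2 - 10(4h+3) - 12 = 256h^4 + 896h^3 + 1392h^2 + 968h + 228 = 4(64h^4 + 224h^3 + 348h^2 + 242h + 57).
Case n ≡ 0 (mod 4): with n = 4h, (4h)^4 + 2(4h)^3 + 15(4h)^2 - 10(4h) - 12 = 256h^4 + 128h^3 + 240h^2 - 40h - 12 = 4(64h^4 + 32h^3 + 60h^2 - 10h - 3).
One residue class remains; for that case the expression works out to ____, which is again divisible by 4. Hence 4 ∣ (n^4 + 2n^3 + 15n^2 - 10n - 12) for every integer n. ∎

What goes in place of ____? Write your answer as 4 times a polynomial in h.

4(64h^4 + 160h^3 + 204h^2 + 106h + 15)

Only n ≡ 2 (mod 4) is unaccounted for. Put n = 4h+2:
(4h+2)^4 + 2(4h+2)^3 + 15(4h+2)^2 - 10(4h+2) - 12 expands to 256h^4 + 640h^3 + 816h^2 + 424h + 60,
and factoring out 4 leaves 4(64h^4 + 160h^3 + 204h^2 + 106h + 15).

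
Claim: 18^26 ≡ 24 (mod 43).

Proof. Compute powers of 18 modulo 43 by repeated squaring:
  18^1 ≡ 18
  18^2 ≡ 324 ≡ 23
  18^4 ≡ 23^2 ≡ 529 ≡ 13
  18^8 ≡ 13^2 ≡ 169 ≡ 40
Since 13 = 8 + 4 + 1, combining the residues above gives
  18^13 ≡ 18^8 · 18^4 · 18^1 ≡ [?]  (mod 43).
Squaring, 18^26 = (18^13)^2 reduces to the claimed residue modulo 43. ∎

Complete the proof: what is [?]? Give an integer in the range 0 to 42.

29

18^8 · 18^4 · 18^1 ≡ 40 · 13 · 18 = 9360.
9360 mod 43 = 29, so 18^13 ≡ 29 (mod 43).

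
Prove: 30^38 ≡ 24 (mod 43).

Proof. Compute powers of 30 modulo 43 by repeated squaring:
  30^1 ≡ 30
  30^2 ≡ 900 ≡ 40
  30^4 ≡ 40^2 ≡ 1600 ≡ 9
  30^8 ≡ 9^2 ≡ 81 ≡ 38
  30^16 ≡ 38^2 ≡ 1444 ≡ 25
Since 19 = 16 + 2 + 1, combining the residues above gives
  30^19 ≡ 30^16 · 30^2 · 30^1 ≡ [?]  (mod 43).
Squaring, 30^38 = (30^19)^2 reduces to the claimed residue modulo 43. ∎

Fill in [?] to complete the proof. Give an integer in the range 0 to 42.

29

30^16 · 30^2 · 30^1 ≡ 25 · 40 · 30 = 30000.
30000 mod 43 = 29, so 30^19 ≡ 29 (mod 43).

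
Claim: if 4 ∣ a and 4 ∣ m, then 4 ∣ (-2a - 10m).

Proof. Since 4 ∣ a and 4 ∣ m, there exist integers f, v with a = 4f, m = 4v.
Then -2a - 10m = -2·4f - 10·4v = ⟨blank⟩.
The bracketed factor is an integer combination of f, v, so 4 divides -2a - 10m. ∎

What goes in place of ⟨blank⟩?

Each term has a factor of 4: -2·4f - 10·4v = 4·(-2f - 10v).
Since -2f - 10v is an integer, 4 ∣ (-2a - 10m).

4(-2f - 10v)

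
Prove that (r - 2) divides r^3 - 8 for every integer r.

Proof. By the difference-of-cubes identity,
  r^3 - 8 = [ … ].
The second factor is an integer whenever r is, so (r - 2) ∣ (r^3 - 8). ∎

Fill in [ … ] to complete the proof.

a^3 - b^3 = (a - b)(a^2 + ab + b^2). With a = r, b = 2:
r^3 - 8 = (r - 2)(r^2 + 2r + 4).

(r - 2)(r^2 + 2r + 4)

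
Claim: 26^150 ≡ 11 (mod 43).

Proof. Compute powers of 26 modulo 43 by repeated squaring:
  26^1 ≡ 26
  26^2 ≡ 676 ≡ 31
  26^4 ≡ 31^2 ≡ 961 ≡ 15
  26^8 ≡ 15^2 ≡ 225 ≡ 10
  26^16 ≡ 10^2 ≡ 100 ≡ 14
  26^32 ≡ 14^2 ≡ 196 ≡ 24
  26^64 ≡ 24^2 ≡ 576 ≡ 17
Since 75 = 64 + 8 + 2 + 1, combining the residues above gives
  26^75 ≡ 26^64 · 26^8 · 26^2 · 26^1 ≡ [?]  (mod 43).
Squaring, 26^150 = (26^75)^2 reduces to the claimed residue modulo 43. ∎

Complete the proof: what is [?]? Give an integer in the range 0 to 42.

22

Multiply the listed residues: 17 · 10 · 31 · 26 = 170 → 5270 → 137020.
Reducing modulo 43: 137020 = 3186·43 + 22, so 26^75 ≡ 22.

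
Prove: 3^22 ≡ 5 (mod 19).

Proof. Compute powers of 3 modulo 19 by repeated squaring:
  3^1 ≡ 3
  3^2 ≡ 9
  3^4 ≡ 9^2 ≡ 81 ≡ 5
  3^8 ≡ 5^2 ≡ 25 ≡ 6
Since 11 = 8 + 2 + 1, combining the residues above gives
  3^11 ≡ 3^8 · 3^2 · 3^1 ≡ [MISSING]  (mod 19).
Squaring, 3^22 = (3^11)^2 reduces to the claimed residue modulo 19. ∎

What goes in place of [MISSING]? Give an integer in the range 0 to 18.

10

Multiply the listed residues: 6 · 9 · 3 = 54 → 162.
Reducing modulo 19: 162 = 8·19 + 10, so 3^11 ≡ 10.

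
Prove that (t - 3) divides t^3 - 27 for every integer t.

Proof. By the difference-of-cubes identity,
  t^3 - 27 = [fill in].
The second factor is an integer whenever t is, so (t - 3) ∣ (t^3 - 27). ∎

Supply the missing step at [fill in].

(t - 3)(t^2 + 3t + 9)

a^3 - b^3 = (a - b)(a^2 + ab + b^2). With a = t, b = 3:
t^3 - 27 = (t - 3)(t^2 + 3t + 9).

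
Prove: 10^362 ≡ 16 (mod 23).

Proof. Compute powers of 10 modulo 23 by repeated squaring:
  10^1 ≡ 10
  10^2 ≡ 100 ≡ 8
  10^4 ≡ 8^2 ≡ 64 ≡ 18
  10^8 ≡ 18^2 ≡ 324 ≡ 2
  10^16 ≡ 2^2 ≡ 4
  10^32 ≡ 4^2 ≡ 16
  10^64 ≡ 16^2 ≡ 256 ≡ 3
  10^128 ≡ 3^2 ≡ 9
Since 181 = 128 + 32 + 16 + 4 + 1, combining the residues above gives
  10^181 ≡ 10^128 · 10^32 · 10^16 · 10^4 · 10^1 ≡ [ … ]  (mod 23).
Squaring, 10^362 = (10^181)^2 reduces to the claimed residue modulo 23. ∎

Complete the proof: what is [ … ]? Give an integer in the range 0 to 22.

19

10^128 · 10^32 · 10^16 · 10^4 · 10^1 ≡ 9 · 16 · 4 · 18 · 10 = 103680.
103680 mod 23 = 19, so 10^181 ≡ 19 (mod 23).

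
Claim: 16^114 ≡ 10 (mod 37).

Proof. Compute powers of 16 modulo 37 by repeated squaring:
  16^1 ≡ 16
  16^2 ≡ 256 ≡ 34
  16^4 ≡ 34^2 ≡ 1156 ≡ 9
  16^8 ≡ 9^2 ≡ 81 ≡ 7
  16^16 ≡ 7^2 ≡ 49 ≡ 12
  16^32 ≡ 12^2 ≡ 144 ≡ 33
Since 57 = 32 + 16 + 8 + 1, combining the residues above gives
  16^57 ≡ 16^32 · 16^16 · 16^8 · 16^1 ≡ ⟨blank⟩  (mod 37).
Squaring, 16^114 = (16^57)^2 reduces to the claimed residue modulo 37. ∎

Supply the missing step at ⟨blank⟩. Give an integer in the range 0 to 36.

26

Multiply the listed residues: 33 · 12 · 7 · 16 = 396 → 2772 → 44352.
Reducing modulo 37: 44352 = 1198·37 + 26, so 16^57 ≡ 26.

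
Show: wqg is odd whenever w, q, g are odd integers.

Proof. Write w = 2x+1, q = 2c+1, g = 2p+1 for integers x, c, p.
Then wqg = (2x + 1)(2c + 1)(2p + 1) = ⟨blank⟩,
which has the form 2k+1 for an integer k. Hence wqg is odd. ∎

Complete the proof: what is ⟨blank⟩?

2(4cpx + 2cp + 2cx + c + 2px + p + x) + 1

(2x + 1)(2c + 1)(2p + 1) = 8cpx + 4cp + 4cx + 2c + 4px + 2p + 2x + 1
= 2(4cpx + 2cp + 2cx + c + 2px + p + x) + 1.
Since 4cpx + 2cp + 2cx + c + 2px + p + x is an integer, the product is of the form 2k+1 for an integer k.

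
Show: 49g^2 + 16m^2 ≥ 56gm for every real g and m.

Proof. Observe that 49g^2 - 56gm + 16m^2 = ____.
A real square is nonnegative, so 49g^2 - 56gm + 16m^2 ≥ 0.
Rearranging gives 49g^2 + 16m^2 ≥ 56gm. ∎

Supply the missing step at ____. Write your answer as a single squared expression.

49g^2 - 56gm + 16m^2 is a perfect-square trinomial: the outer terms are (7g)^2 and (4m)^2, and the cross term is -2·7g·4m.
So 49g^2 - 56gm + 16m^2 = (7g - 4m)^2 ≥ 0.

(7g - 4m)^2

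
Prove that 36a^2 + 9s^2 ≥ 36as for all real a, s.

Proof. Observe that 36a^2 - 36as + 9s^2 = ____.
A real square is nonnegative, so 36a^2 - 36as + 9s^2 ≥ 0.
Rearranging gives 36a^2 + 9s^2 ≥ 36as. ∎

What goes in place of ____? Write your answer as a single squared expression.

(6a - 3s)^2

The leading and trailing coefficients are 6^2 and 3^2, and 36 = 2·6·3, so the trinomial is (6a - 3s)^2.
Hence 36a^2 - 36as + 9s^2 ≥ 0.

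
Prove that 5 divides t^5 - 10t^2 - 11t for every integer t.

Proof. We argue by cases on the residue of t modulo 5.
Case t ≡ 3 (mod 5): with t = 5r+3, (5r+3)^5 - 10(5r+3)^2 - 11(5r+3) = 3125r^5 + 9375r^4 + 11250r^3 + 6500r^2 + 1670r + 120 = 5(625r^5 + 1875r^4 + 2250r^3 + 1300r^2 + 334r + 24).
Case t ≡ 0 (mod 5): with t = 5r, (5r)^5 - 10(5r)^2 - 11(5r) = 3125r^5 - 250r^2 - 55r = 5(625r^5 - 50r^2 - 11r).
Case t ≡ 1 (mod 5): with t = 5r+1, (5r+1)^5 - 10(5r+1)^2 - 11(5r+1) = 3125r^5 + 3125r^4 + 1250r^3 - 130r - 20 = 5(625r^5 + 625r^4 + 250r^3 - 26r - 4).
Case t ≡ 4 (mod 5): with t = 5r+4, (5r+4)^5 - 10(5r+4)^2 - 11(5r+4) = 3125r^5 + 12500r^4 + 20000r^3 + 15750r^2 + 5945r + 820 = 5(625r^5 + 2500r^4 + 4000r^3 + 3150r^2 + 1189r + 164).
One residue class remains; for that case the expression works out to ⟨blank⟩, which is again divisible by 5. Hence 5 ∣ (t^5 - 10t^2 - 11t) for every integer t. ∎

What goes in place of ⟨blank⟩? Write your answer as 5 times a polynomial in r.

The residues treated are {3, 0, 1, 4}, so the missing case is t ≡ 2 (mod 5); write t = 5r+2.
Then (5r+2)^5 - 10(5r+2)^2 - 11(5r+2) = 3125r^5 + 6250r^4 + 5000r^3 + 1750r^2 + 145r - 30 = 5(625r^5 + 1250r^4 + 1000r^3 + 350r^2 + 29r - 6).

5(625r^5 + 1250r^4 + 1000r^3 + 350r^2 + 29r - 6)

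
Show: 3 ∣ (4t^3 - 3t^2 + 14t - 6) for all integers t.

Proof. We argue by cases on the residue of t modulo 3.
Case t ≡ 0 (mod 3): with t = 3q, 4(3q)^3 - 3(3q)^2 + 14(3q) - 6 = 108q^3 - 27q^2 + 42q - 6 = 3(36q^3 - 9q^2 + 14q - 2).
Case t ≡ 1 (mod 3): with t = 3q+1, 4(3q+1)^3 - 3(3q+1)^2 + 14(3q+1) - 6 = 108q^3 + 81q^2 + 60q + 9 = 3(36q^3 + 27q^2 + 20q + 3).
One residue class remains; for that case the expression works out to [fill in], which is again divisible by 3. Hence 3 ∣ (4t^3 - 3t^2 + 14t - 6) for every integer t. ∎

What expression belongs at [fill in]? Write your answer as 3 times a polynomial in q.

3(36q^3 + 63q^2 + 50q + 14)

The residues treated are {0, 1}, so the missing case is t ≡ 2 (mod 3); write t = 3q+2.
Then 4(3q+2)^3 - 3(3q+2)^2 + 14(3q+2) - 6 = 108q^3 + 189q^2 + 150q + 42 = 3(36q^3 + 63q^2 + 50q + 14).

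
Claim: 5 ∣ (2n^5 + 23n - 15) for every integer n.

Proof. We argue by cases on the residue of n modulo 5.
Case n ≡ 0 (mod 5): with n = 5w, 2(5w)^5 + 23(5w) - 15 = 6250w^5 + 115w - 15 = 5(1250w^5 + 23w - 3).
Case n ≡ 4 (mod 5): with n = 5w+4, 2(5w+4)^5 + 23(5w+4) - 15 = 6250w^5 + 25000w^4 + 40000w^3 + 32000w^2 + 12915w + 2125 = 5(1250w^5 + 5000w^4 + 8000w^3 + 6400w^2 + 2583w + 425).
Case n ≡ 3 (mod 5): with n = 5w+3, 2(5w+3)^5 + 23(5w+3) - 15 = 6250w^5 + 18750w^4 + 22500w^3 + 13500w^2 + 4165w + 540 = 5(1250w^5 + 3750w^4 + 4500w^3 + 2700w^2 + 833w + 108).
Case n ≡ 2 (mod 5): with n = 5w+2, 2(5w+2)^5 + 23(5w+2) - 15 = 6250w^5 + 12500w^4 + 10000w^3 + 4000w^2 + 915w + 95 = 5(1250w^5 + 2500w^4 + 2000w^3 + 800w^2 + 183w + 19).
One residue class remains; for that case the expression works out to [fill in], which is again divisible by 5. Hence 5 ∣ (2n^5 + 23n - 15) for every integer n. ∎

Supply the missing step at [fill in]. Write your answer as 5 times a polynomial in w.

5(1250w^5 + 1250w^4 + 500w^3 + 100w^2 + 33w + 2)

The residues treated are {0, 4, 3, 2}, so the missing case is n ≡ 1 (mod 5); write n = 5w+1.
Then 2(5w+1)^5 + 23(5w+1) - 15 = 6250w^5 + 6250w^4 + 2500w^3 + 500w^2 + 165w + 10 = 5(1250w^5 + 1250w^4 + 500w^3 + 100w^2 + 33w + 2).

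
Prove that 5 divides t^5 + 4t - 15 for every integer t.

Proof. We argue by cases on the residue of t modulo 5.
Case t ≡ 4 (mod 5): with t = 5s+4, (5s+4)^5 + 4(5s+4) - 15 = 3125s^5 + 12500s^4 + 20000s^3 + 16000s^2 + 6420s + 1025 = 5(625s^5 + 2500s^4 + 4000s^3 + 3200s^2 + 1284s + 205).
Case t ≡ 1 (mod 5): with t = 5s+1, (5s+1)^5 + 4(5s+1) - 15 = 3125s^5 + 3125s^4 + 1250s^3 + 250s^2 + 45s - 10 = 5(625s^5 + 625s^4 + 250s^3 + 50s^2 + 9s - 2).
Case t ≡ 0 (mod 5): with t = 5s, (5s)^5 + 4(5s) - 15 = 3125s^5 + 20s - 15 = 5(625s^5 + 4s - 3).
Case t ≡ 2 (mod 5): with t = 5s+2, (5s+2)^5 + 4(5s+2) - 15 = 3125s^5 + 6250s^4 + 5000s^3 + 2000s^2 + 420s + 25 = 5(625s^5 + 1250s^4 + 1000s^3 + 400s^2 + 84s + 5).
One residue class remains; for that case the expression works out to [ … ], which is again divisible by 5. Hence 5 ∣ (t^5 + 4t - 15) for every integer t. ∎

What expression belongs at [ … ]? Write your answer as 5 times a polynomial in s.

Only t ≡ 3 (mod 5) is unaccounted for. Put t = 5s+3:
(5s+3)^5 + 4(5s+3) - 15 expands to 3125s^5 + 9375s^4 + 11250s^3 + 6750s^2 + 2045s + 240,
and factoring out 5 leaves 5(625s^5 + 1875s^4 + 2250s^3 + 1350s^2 + 409s + 48).

5(625s^5 + 1875s^4 + 2250s^3 + 1350s^2 + 409s + 48)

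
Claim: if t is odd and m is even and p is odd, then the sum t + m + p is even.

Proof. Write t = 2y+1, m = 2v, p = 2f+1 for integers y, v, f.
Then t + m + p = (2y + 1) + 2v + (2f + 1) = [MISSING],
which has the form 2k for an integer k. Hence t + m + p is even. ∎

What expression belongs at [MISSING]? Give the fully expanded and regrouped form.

(2y + 1) + 2v + (2f + 1) = 2f + 2v + 2y + 2
= 2(f + v + y + 1).
Since f + v + y + 1 is an integer, the sum is of the form 2k for an integer k.

2(f + v + y + 1)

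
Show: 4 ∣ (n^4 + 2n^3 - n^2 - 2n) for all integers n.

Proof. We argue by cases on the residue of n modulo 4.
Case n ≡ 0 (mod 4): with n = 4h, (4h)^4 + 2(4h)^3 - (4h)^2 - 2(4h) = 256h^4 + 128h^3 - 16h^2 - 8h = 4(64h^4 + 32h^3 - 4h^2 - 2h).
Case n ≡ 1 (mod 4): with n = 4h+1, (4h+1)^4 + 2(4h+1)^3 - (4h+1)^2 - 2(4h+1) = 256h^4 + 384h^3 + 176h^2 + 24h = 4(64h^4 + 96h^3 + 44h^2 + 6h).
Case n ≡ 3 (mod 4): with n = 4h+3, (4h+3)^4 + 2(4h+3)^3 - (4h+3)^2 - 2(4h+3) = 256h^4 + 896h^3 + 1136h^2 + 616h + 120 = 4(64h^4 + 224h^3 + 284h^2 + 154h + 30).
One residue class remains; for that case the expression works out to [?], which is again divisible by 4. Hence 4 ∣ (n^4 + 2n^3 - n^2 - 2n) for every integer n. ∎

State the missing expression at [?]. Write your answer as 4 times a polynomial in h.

4(64h^4 + 160h^3 + 140h^2 + 50h + 6)

Only n ≡ 2 (mod 4) is unaccounted for. Put n = 4h+2:
(4h+2)^4 + 2(4h+2)^3 - (4h+2)^2 - 2(4h+2) expands to 256h^4 + 640h^3 + 560h^2 + 200h + 24,
and factoring out 4 leaves 4(64h^4 + 160h^3 + 140h^2 + 50h + 6).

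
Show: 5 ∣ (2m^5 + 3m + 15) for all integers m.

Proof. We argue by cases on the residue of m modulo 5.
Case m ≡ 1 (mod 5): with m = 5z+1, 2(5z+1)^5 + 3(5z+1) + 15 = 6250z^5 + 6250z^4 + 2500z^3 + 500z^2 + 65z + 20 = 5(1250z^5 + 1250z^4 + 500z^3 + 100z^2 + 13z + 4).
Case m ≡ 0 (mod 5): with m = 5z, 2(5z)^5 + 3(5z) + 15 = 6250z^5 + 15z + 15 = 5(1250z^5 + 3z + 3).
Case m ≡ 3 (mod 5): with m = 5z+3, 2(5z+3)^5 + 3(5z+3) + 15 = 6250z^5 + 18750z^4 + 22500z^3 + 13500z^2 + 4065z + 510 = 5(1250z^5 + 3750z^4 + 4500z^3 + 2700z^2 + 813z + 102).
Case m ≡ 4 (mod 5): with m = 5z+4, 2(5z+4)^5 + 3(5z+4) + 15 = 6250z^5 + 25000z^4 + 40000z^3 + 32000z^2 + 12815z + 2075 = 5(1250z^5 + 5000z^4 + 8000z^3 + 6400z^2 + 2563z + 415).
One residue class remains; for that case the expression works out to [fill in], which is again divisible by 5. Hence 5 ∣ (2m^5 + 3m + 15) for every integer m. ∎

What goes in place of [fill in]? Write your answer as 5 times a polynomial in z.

5(1250z^5 + 2500z^4 + 2000z^3 + 800z^2 + 163z + 17)

Only m ≡ 2 (mod 5) is unaccounted for. Put m = 5z+2:
2(5z+2)^5 + 3(5z+2) + 15 expands to 6250z^5 + 12500z^4 + 10000z^3 + 4000z^2 + 815z + 85,
and factoring out 5 leaves 5(1250z^5 + 2500z^4 + 2000z^3 + 800z^2 + 163z + 17).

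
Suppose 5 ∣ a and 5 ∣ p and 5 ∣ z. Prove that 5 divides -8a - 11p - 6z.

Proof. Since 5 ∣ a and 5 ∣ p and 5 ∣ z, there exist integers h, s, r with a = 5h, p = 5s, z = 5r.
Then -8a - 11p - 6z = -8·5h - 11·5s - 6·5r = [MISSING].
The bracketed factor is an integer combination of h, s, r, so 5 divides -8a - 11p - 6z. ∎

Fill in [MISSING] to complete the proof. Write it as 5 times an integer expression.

5(-8h - 6r - 11s)

Pull the common 5 out of every term: -8·5h - 11·5s - 6·5r = 5(-8h - 6r - 11s).
-8h - 6r - 11s is an integer, which exhibits the divisibility.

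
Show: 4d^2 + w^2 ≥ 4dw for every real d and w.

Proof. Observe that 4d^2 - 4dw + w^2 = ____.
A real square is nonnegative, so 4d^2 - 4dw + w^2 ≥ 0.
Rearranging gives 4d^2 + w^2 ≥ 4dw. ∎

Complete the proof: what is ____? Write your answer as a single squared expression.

4d^2 - 4dw + w^2 is a perfect-square trinomial: the outer terms are (2d)^2 and (w)^2, and the cross term is -2·2d·w.
So 4d^2 - 4dw + w^2 = (2d - w)^2 ≥ 0.

(2d - w)^2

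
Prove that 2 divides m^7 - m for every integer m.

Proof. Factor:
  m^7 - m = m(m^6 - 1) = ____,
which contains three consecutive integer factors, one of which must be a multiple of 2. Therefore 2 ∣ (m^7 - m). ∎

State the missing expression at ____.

m^6 - 1 = (m^2 - 1)(m^4 + m^2 + 1), and m^2 - 1 = (m-1)(m+1).
So m(m^6 - 1) = (m - 1)m(m + 1)(m^4 + m^2 + 1).

(m - 1)m(m + 1)(m^4 + m^2 + 1)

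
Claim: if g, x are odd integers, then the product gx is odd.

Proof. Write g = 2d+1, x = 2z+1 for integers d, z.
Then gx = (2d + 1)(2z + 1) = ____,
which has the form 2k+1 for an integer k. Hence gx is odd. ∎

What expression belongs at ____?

(2d + 1)(2z + 1) = 4dz + 2d + 2z + 1
= 2(2dz + d + z) + 1.
Since 2dz + d + z is an integer, the product is of the form 2k+1 for an integer k.

2(2dz + d + z) + 1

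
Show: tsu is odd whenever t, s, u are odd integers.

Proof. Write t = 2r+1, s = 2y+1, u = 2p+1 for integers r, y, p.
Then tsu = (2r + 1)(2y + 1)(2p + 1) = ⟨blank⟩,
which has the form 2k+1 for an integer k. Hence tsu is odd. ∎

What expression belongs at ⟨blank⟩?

2(4pry + 2pr + 2py + p + 2ry + r + y) + 1

(2r + 1)(2y + 1)(2p + 1) = 8pry + 4pr + 4py + 2p + 4ry + 2r + 2y + 1
= 2(4pry + 2pr + 2py + p + 2ry + r + y) + 1.
Since 4pry + 2pr + 2py + p + 2ry + r + y is an integer, the product is of the form 2k+1 for an integer k.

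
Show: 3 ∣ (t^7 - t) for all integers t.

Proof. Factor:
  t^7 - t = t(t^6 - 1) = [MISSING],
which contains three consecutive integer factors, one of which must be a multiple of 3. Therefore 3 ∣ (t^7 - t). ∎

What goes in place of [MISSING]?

t^6 - 1 = (t^2 - 1)(t^4 + t^2 + 1), and t^2 - 1 = (t-1)(t+1).
So t(t^6 - 1) = (t - 1)t(t + 1)(t^4 + t^2 + 1).

(t - 1)t(t + 1)(t^4 + t^2 + 1)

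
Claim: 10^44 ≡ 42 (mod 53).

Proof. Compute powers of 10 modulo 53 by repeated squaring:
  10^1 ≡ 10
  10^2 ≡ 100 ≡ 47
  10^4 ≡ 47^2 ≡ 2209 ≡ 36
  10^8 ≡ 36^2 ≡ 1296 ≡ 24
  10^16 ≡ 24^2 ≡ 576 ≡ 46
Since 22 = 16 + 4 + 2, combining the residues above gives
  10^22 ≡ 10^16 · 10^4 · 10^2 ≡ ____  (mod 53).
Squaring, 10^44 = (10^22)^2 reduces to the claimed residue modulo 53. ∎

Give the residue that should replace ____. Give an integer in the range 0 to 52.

10^16 · 10^4 · 10^2 ≡ 46 · 36 · 47 = 77832.
77832 mod 53 = 28, so 10^22 ≡ 28 (mod 53).

28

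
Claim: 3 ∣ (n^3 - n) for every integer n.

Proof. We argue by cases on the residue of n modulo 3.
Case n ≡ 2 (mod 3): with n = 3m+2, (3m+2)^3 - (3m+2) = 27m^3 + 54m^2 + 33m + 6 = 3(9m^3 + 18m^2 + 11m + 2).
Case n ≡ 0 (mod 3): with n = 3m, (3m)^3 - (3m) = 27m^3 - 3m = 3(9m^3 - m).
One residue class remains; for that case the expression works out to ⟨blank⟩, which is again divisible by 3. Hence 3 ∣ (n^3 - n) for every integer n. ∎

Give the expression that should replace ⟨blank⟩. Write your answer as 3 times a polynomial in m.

3(9m^3 + 9m^2 + 2m)

Only n ≡ 1 (mod 3) is unaccounted for. Put n = 3m+1:
(3m+1)^3 - (3m+1) expands to 27m^3 + 27m^2 + 6m,
and factoring out 3 leaves 3(9m^3 + 9m^2 + 2m).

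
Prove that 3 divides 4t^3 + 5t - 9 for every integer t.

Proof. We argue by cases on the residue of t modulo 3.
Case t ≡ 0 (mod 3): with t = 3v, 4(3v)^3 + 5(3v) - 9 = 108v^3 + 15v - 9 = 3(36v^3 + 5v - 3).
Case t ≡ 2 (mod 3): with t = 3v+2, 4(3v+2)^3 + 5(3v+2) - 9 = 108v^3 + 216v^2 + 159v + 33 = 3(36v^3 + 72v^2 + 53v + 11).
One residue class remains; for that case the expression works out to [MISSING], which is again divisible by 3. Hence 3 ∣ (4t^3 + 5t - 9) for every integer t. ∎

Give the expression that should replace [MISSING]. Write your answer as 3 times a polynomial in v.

3(36v^3 + 36v^2 + 17v)

The residues treated are {0, 2}, so the missing case is t ≡ 1 (mod 3); write t = 3v+1.
Then 4(3v+1)^3 + 5(3v+1) - 9 = 108v^3 + 108v^2 + 51v = 3(36v^3 + 36v^2 + 17v).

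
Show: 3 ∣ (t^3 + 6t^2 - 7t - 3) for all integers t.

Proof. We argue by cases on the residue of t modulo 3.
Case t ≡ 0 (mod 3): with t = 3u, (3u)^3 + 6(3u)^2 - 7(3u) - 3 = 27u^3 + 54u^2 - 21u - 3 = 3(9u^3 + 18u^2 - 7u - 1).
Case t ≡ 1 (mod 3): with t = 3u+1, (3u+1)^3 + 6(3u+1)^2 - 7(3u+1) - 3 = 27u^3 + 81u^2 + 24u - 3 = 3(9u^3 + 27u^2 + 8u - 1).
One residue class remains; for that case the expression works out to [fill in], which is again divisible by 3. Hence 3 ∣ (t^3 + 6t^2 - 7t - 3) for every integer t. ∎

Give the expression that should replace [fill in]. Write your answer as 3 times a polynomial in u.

3(9u^3 + 36u^2 + 29u + 5)

The residues treated are {0, 1}, so the missing case is t ≡ 2 (mod 3); write t = 3u+2.
Then (3u+2)^3 + 6(3u+2)^2 - 7(3u+2) - 3 = 27u^3 + 108u^2 + 87u + 15 = 3(9u^3 + 36u^2 + 29u + 5).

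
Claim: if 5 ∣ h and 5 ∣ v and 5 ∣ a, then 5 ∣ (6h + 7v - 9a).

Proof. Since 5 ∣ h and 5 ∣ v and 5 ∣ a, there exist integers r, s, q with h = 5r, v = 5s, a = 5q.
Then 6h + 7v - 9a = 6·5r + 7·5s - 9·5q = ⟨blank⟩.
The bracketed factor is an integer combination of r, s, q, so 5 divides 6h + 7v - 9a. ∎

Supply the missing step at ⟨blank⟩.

5(-9q + 6r + 7s)

Pull the common 5 out of every term: 6·5r + 7·5s - 9·5q = 5(-9q + 6r + 7s).
-9q + 6r + 7s is an integer, which exhibits the divisibility.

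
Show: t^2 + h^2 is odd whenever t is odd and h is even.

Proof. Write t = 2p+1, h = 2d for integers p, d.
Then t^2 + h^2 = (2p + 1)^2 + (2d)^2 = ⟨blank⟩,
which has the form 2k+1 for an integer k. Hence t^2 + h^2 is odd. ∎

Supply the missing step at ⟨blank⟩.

(2p + 1)^2 + (2d)^2 = 4d^2 + 4p^2 + 4p + 1
= 2(2d^2 + 2p^2 + 2p) + 1.
Since 2d^2 + 2p^2 + 2p is an integer, the sum of squares is of the form 2k+1 for an integer k.

2(2d^2 + 2p^2 + 2p) + 1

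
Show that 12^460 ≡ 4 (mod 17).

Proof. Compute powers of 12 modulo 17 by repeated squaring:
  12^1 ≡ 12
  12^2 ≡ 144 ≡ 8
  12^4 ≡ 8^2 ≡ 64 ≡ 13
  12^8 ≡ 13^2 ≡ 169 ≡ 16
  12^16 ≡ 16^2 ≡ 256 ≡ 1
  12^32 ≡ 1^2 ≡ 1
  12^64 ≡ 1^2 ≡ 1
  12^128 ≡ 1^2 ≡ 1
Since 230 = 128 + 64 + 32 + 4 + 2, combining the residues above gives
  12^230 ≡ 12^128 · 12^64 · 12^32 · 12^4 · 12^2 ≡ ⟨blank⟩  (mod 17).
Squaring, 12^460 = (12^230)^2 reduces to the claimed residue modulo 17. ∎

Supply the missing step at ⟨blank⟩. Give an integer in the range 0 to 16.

12^128 · 12^64 · 12^32 · 12^4 · 12^2 ≡ 1 · 1 · 1 · 13 · 8 = 104.
104 mod 17 = 2, so 12^230 ≡ 2 (mod 17).

2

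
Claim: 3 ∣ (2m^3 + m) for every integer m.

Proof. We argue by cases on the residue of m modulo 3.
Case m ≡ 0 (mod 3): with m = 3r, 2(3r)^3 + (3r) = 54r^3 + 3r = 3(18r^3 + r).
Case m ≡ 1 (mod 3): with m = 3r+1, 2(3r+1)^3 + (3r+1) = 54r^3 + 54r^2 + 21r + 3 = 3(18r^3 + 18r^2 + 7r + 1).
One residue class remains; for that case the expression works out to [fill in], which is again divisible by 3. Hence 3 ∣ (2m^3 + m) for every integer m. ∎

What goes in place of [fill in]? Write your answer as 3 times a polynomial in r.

The residues treated are {0, 1}, so the missing case is m ≡ 2 (mod 3); write m = 3r+2.
Then 2(3r+2)^3 + (3r+2) = 54r^3 + 108r^2 + 75r + 18 = 3(18r^3 + 36r^2 + 25r + 6).

3(18r^3 + 36r^2 + 25r + 6)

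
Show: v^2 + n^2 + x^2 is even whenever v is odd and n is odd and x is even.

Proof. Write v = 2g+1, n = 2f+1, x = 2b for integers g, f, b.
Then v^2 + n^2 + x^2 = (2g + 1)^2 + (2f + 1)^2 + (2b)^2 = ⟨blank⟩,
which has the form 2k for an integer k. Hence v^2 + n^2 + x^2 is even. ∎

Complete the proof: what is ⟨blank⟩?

2(2b^2 + 2f^2 + 2f + 2g^2 + 2g + 1)

(2g + 1)^2 + (2f + 1)^2 + (2b)^2 = 4b^2 + 4f^2 + 4f + 4g^2 + 4g + 2
= 2(2b^2 + 2f^2 + 2f + 2g^2 + 2g + 1).
Since 2b^2 + 2f^2 + 2f + 2g^2 + 2g + 1 is an integer, the sum of squares is of the form 2k for an integer k.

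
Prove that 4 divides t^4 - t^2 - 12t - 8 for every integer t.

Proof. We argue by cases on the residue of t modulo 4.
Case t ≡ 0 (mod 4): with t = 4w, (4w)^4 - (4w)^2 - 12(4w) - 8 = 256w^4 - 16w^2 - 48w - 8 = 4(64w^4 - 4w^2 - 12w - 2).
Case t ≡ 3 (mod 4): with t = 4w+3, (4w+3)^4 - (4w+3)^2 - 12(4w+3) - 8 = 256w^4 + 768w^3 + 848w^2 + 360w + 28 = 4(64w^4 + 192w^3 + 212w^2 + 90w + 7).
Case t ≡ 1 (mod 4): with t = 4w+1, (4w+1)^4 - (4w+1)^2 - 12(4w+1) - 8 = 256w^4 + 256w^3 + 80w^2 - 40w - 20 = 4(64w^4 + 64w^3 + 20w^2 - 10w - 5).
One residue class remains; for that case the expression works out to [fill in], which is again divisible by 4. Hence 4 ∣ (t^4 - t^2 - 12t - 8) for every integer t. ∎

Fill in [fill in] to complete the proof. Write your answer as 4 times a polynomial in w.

4(64w^4 + 128w^3 + 92w^2 + 16w - 5)

Only t ≡ 2 (mod 4) is unaccounted for. Put t = 4w+2:
(4w+2)^4 - (4w+2)^2 - 12(4w+2) - 8 expands to 256w^4 + 512w^3 + 368w^2 + 64w - 20,
and factoring out 4 leaves 4(64w^4 + 128w^3 + 92w^2 + 16w - 5).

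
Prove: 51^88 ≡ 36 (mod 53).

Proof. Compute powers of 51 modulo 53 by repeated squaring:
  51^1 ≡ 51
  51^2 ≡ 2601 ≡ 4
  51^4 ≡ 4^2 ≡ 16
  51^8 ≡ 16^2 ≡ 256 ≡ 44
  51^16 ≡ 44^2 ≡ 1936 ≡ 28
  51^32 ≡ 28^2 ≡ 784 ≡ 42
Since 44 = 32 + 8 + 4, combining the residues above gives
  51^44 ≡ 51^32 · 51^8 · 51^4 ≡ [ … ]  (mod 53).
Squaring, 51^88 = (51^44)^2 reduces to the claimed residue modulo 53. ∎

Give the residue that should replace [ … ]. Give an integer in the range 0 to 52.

47

51^32 · 51^8 · 51^4 ≡ 42 · 44 · 16 = 29568.
29568 mod 53 = 47, so 51^44 ≡ 47 (mod 53).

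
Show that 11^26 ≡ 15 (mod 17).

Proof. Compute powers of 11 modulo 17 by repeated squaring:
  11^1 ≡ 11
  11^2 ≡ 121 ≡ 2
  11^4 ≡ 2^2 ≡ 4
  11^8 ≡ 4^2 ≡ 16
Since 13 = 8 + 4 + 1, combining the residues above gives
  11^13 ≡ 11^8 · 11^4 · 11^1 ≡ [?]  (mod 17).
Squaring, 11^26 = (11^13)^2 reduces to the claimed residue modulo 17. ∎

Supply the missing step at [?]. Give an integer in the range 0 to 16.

7

Multiply the listed residues: 16 · 4 · 11 = 64 → 704.
Reducing modulo 17: 704 = 41·17 + 7, so 11^13 ≡ 7.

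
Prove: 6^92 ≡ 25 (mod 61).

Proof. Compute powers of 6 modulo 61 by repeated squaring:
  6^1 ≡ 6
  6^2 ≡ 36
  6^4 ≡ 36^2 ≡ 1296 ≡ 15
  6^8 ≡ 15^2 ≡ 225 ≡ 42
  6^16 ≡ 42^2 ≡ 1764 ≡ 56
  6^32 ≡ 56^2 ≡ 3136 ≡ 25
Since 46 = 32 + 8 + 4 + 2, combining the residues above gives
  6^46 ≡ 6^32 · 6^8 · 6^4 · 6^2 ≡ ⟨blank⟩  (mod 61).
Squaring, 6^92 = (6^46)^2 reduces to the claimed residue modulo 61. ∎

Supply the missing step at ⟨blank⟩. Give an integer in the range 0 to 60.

6^32 · 6^8 · 6^4 · 6^2 ≡ 25 · 42 · 15 · 36 = 567000.
567000 mod 61 = 5, so 6^46 ≡ 5 (mod 61).

5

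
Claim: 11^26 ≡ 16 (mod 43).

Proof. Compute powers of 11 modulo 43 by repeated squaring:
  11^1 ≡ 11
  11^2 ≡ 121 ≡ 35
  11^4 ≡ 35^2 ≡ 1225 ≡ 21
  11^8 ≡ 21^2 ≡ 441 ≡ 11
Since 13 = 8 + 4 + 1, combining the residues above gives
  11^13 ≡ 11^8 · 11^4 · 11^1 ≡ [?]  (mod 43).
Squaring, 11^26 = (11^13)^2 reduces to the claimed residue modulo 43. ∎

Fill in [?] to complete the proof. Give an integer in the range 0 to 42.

11^8 · 11^4 · 11^1 ≡ 11 · 21 · 11 = 2541.
2541 mod 43 = 4, so 11^13 ≡ 4 (mod 43).

4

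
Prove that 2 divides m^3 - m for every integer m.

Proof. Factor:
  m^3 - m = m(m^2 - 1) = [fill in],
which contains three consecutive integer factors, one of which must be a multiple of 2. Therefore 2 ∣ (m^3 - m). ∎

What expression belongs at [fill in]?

(m - 1)m(m + 1)

m(m^2 - 1) = m(m - 1)(m + 1) = (m - 1)m(m + 1).
These three factors are consecutive integers, so their product is divisible by 2.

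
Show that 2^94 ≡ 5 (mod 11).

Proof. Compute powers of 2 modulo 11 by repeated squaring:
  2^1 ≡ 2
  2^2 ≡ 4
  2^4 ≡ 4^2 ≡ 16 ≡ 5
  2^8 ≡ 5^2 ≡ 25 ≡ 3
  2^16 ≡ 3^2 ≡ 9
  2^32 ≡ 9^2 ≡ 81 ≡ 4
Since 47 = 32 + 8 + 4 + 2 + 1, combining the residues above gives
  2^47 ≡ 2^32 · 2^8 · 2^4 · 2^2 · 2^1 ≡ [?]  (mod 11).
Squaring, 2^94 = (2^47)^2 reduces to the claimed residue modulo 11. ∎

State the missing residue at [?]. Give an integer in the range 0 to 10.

2^32 · 2^8 · 2^4 · 2^2 · 2^1 ≡ 4 · 3 · 5 · 4 · 2 = 480.
480 mod 11 = 7, so 2^47 ≡ 7 (mod 11).

7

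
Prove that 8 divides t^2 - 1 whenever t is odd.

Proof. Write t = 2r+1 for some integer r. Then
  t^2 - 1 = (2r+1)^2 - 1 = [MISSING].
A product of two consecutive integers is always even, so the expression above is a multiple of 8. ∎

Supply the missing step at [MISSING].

4r(r + 1)

(2r+1)^2 - 1 = 4r^2 + 4r + 1 - 1 = 4r^2 + 4r = 4r(r+1).
Since r and r+1 are consecutive, r(r+1) is even, and 4·(even) is a multiple of 8.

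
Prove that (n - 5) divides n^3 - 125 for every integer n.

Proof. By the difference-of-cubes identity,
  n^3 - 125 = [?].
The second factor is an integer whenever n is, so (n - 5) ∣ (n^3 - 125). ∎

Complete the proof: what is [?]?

(n - 5)(n^2 + 5n + 25)

a^3 - b^3 = (a - b)(a^2 + ab + b^2). With a = n, b = 5:
n^3 - 125 = (n - 5)(n^2 + 5n + 25).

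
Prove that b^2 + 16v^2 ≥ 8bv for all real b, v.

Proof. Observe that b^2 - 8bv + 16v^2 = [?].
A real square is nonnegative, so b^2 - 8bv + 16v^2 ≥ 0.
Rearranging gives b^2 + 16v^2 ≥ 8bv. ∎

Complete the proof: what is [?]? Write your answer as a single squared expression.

(b - 4v)^2

The leading and trailing coefficients are 1^2 and 4^2, and 8 = 2·1·4, so the trinomial is (b - 4v)^2.
Hence b^2 - 8bv + 16v^2 ≥ 0.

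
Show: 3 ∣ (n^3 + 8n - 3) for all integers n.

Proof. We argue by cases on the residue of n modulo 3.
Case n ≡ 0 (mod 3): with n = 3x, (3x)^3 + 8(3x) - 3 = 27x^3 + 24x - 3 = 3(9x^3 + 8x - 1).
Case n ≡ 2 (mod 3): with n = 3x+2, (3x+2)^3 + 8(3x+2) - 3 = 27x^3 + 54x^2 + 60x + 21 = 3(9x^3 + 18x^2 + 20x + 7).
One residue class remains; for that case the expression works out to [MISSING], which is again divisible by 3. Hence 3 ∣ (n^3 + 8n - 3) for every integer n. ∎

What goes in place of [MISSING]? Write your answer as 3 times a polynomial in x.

The residues treated are {0, 2}, so the missing case is n ≡ 1 (mod 3); write n = 3x+1.
Then (3x+1)^3 + 8(3x+1) - 3 = 27x^3 + 27x^2 + 33x + 6 = 3(9x^3 + 9x^2 + 11x + 2).

3(9x^3 + 9x^2 + 11x + 2)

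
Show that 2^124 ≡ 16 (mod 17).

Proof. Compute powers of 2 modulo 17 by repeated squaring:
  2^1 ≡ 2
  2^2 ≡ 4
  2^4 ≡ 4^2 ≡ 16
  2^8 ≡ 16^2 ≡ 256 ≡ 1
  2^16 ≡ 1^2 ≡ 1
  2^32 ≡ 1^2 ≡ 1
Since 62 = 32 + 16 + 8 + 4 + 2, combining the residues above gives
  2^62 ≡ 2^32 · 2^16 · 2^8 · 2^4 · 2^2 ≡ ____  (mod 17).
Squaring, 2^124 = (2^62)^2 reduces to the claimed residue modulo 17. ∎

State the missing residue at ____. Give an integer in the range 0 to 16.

Multiply the listed residues: 1 · 1 · 1 · 16 · 4 = 1 → 1 → 16 → 64.
Reducing modulo 17: 64 = 3·17 + 13, so 2^62 ≡ 13.

13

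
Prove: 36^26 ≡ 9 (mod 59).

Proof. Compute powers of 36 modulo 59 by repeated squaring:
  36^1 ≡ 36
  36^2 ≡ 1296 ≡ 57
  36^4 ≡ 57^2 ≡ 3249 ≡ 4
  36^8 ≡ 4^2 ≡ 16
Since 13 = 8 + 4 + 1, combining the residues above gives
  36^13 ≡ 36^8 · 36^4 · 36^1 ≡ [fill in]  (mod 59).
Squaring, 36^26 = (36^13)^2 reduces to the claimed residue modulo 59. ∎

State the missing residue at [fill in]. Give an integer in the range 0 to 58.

3

Multiply the listed residues: 16 · 4 · 36 = 64 → 2304.
Reducing modulo 59: 2304 = 39·59 + 3, so 36^13 ≡ 3.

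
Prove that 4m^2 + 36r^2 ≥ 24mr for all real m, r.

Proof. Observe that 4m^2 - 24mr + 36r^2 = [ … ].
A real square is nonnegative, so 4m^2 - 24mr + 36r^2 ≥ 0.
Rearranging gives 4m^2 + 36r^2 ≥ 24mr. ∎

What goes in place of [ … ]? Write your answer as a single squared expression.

4m^2 - 24mr + 36r^2 is a perfect-square trinomial: the outer terms are (2m)^2 and (6r)^2, and the cross term is -2·2m·6r.
So 4m^2 - 24mr + 36r^2 = (2m - 6r)^2 ≥ 0.

(2m - 6r)^2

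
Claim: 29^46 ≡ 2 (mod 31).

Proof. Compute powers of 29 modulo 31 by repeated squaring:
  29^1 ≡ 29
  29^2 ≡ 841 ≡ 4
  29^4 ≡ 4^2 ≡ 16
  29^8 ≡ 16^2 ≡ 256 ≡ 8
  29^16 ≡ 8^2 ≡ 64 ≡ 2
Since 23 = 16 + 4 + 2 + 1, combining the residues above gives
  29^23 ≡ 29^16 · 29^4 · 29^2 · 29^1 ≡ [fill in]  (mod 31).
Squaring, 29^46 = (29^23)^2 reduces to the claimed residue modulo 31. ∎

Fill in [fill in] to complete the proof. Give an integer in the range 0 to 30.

23

Multiply the listed residues: 2 · 16 · 4 · 29 = 32 → 128 → 3712.
Reducing modulo 31: 3712 = 119·31 + 23, so 29^23 ≡ 23.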